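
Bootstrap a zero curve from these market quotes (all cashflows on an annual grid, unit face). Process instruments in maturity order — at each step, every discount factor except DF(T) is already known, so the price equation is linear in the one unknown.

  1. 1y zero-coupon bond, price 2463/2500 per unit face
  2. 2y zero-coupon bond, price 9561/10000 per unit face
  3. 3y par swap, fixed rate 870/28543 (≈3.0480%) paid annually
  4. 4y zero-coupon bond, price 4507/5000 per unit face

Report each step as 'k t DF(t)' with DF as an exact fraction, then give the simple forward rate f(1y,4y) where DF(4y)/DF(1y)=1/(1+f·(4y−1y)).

1 1 2463/2500
2 2 9561/10000
3 3 913/1000
4 4 4507/5000
f(1y,4y) = ((2463/2500)/(4507/5000) − 1)/(3) = 419/13521 ≈ 3.0989%

step 1 [1y] zero: DF = P = 2463/2500 ≈ 0.985200
step 2 [2y] zero: DF = P = 9561/10000 ≈ 0.956100
step 3 [3y] swap r/1=870/28543: DF=(1 − 870/28543·(0.985200+0.956100))/(1+870/28543) = 913/1000 ≈ 0.913000
step 4 [4y] zero: DF = P = 4507/5000 ≈ 0.901400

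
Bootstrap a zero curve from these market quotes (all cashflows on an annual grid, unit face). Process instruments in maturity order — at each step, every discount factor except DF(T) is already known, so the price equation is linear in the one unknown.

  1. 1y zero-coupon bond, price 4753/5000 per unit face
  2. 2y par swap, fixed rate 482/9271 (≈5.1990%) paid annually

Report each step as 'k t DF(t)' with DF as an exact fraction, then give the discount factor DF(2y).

step 1 [1y] zero: DF = P = 4753/5000 ≈ 0.950600
step 2 [2y] swap r/1=482/9271: DF=(1 − 482/9271·(0.950600))/(1+482/9271) = 2259/2500 ≈ 0.903600

1 1 4753/5000
2 2 2259/2500
DF(2y) = 2259/2500 ≈ 0.903600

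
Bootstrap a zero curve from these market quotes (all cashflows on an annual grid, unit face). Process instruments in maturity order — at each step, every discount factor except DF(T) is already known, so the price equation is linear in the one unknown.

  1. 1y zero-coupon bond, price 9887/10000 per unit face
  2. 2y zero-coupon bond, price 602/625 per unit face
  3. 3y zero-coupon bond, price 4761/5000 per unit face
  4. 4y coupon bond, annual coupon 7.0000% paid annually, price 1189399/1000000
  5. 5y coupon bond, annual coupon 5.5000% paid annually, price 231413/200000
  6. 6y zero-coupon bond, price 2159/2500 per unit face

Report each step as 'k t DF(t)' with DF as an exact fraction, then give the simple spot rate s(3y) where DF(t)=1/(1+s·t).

step 1 [1y] zero: DF = P = 9887/10000 ≈ 0.988700
step 2 [2y] zero: DF = P = 602/625 ≈ 0.963200
step 3 [3y] zero: DF = P = 4761/5000 ≈ 0.952200
step 4 [4y] bond c/1=7/100: DF=(1189399/1000000 − 7/100·(0.988700+0.963200+0.952200))/(1+7/100) = 576/625 ≈ 0.921600
step 5 [5y] bond c/1=11/200: DF=(231413/200000 − 11/200·(0.988700+0.963200+0.952200+0.921600))/(1+11/200) = 8973/10000 ≈ 0.897300
step 6 [6y] zero: DF = P = 2159/2500 ≈ 0.863600

1 1 9887/10000
2 2 602/625
3 3 4761/5000
4 4 576/625
5 5 8973/10000
6 6 2159/2500
s(3y) = (1/(4761/5000) − 1)/(3) = 239/14283 ≈ 1.6733%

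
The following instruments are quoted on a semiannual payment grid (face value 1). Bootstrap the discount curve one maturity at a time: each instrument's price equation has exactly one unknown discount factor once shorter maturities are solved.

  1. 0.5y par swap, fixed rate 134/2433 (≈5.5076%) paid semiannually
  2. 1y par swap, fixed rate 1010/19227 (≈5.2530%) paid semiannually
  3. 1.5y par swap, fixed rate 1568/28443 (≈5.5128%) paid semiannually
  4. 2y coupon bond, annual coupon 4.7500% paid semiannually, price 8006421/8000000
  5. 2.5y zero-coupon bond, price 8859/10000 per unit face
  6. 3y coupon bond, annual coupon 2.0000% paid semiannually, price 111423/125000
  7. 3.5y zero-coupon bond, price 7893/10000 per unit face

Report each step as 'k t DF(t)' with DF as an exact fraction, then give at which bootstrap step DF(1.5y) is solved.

1 1/2 2433/2500
2 1 1899/2000
3 3/2 576/625
4 2 2279/2500
5 5/2 8859/10000
6 3 4183/5000
7 7/2 7893/10000
DF(1.5y) is solved at step 3

step 1 [0.5y] swap r/2=67/2433: DF=(1 − 67/2433·(0))/(1+67/2433) = 2433/2500 ≈ 0.973200
step 2 [1y] swap r/2=505/19227: DF=(1 − 505/19227·(0.973200))/(1+505/19227) = 1899/2000 ≈ 0.949500
step 3 [1.5y] swap r/2=784/28443: DF=(1 − 784/28443·(0.973200+0.949500))/(1+784/28443) = 576/625 ≈ 0.921600
step 4 [2y] bond c/2=19/800: DF=(8006421/8000000 − 19/800·(0.973200+0.949500+0.921600))/(1+19/800) = 2279/2500 ≈ 0.911600
step 5 [2.5y] zero: DF = P = 8859/10000 ≈ 0.885900
step 6 [3y] bond c/2=1/100: DF=(111423/125000 − 1/100·(0.973200+0.949500+0.921600+0.911600+0.885900))/(1+1/100) = 4183/5000 ≈ 0.836600
step 7 [3.5y] zero: DF = P = 7893/10000 ≈ 0.789300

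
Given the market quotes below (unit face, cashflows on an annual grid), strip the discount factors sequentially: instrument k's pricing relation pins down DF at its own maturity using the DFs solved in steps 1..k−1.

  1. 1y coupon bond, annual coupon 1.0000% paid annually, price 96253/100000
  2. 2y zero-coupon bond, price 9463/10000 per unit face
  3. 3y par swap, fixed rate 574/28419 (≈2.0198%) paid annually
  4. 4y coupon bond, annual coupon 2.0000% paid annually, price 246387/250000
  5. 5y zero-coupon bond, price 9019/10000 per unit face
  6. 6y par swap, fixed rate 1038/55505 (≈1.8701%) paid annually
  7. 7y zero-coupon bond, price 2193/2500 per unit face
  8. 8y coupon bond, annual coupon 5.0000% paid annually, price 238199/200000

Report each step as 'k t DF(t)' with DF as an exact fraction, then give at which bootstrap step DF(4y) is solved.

step 1 [1y] bond c/1=1/100: DF=(96253/100000 − 1/100·(0))/(1+1/100) = 953/1000 ≈ 0.953000
step 2 [2y] zero: DF = P = 9463/10000 ≈ 0.946300
step 3 [3y] swap r/1=574/28419: DF=(1 − 574/28419·(0.953000+0.946300))/(1+574/28419) = 4713/5000 ≈ 0.942600
step 4 [4y] bond c/1=1/50: DF=(246387/250000 − 1/50·(0.953000+0.946300+0.942600))/(1+1/50) = 1821/2000 ≈ 0.910500
step 5 [5y] zero: DF = P = 9019/10000 ≈ 0.901900
step 6 [6y] swap r/1=1038/55505: DF=(1 − 1038/55505·(0.953000+0.946300+0.942600+0.910500+0.901900))/(1+1038/55505) = 4481/5000 ≈ 0.896200
step 7 [7y] zero: DF = P = 2193/2500 ≈ 0.877200
step 8 [8y] bond c/1=1/20: DF=(238199/200000 − 1/20·(0.953000+0.946300+0.942600+0.910500+0.901900+0.896200+0.877200))/(1+1/20) = 4141/5000 ≈ 0.828200

1 1 953/1000
2 2 9463/10000
3 3 4713/5000
4 4 1821/2000
5 5 9019/10000
6 6 4481/5000
7 7 2193/2500
8 8 4141/5000
DF(4y) is solved at step 4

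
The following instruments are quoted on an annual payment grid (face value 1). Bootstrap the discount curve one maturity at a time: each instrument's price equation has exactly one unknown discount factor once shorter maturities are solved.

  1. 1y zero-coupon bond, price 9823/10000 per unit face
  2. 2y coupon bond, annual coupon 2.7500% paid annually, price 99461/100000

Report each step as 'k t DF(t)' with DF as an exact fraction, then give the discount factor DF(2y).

1 1 9823/10000
2 2 9417/10000
DF(2y) = 9417/10000 ≈ 0.941700

step 1 [1y] zero: DF = P = 9823/10000 ≈ 0.982300
step 2 [2y] bond c/1=11/400: DF=(99461/100000 − 11/400·(0.982300))/(1+11/400) = 9417/10000 ≈ 0.941700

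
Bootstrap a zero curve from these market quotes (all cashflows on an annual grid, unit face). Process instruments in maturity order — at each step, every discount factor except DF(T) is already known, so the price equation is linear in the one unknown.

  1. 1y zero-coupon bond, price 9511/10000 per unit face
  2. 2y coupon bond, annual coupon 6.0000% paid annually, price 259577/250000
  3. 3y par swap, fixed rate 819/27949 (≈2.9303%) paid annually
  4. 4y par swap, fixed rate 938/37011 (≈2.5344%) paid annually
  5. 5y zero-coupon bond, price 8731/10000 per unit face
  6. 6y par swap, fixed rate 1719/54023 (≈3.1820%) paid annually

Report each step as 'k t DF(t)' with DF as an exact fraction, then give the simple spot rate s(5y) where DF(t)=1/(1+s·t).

step 1 [1y] zero: DF = P = 9511/10000 ≈ 0.951100
step 2 [2y] bond c/1=3/50: DF=(259577/250000 − 3/50·(0.951100))/(1+3/50) = 9257/10000 ≈ 0.925700
step 3 [3y] swap r/1=819/27949: DF=(1 − 819/27949·(0.951100+0.925700))/(1+819/27949) = 9181/10000 ≈ 0.918100
step 4 [4y] swap r/1=938/37011: DF=(1 − 938/37011·(0.951100+0.925700+0.918100))/(1+938/37011) = 4531/5000 ≈ 0.906200
step 5 [5y] zero: DF = P = 8731/10000 ≈ 0.873100
step 6 [6y] swap r/1=1719/54023: DF=(1 − 1719/54023·(0.951100+0.925700+0.918100+0.906200+0.873100))/(1+1719/54023) = 8281/10000 ≈ 0.828100

1 1 9511/10000
2 2 9257/10000
3 3 9181/10000
4 4 4531/5000
5 5 8731/10000
6 6 8281/10000
s(5y) = (1/(8731/10000) − 1)/(5) = 1269/43655 ≈ 2.9069%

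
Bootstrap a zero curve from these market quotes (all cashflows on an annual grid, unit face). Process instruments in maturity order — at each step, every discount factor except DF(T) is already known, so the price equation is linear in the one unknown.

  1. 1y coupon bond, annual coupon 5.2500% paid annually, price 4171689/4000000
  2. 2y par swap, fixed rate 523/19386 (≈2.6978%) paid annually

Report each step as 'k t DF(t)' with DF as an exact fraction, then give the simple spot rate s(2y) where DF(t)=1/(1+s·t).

1 1 9909/10000
2 2 9477/10000
s(2y) = (1/(9477/10000) − 1)/(2) = 523/18954 ≈ 2.7593%

step 1 [1y] bond c/1=21/400: DF=(4171689/4000000 − 21/400·(0))/(1+21/400) = 9909/10000 ≈ 0.990900
step 2 [2y] swap r/1=523/19386: DF=(1 − 523/19386·(0.990900))/(1+523/19386) = 9477/10000 ≈ 0.947700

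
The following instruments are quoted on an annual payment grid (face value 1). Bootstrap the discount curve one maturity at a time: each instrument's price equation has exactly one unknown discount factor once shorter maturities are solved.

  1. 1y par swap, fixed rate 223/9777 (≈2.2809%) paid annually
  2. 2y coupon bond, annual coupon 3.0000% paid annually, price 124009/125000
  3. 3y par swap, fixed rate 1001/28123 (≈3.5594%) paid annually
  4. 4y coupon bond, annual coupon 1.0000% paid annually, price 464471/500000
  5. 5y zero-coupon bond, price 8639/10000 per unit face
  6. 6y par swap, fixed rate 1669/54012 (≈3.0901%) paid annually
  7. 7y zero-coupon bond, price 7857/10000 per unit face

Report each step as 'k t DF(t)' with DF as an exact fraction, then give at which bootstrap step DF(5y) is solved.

step 1 [1y] swap r/1=223/9777: DF=(1 − 223/9777·(0))/(1+223/9777) = 9777/10000 ≈ 0.977700
step 2 [2y] bond c/1=3/100: DF=(124009/125000 − 3/100·(0.977700))/(1+3/100) = 9347/10000 ≈ 0.934700
step 3 [3y] swap r/1=1001/28123: DF=(1 − 1001/28123·(0.977700+0.934700))/(1+1001/28123) = 8999/10000 ≈ 0.899900
step 4 [4y] bond c/1=1/100: DF=(464471/500000 − 1/100·(0.977700+0.934700+0.899900))/(1+1/100) = 8919/10000 ≈ 0.891900
step 5 [5y] zero: DF = P = 8639/10000 ≈ 0.863900
step 6 [6y] swap r/1=1669/54012: DF=(1 − 1669/54012·(0.977700+0.934700+0.899900+0.891900+0.863900))/(1+1669/54012) = 8331/10000 ≈ 0.833100
step 7 [7y] zero: DF = P = 7857/10000 ≈ 0.785700

1 1 9777/10000
2 2 9347/10000
3 3 8999/10000
4 4 8919/10000
5 5 8639/10000
6 6 8331/10000
7 7 7857/10000
DF(5y) is solved at step 5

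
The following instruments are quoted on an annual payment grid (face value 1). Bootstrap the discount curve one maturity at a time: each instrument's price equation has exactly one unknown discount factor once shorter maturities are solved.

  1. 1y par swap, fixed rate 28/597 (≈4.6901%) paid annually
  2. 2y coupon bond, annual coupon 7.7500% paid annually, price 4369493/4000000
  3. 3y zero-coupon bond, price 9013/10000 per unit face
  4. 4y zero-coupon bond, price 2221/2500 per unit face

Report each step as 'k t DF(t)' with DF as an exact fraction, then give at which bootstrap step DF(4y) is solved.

1 1 597/625
2 2 9451/10000
3 3 9013/10000
4 4 2221/2500
DF(4y) is solved at step 4

step 1 [1y] swap r/1=28/597: DF=(1 − 28/597·(0))/(1+28/597) = 597/625 ≈ 0.955200
step 2 [2y] bond c/1=31/400: DF=(4369493/4000000 − 31/400·(0.955200))/(1+31/400) = 9451/10000 ≈ 0.945100
step 3 [3y] zero: DF = P = 9013/10000 ≈ 0.901300
step 4 [4y] zero: DF = P = 2221/2500 ≈ 0.888400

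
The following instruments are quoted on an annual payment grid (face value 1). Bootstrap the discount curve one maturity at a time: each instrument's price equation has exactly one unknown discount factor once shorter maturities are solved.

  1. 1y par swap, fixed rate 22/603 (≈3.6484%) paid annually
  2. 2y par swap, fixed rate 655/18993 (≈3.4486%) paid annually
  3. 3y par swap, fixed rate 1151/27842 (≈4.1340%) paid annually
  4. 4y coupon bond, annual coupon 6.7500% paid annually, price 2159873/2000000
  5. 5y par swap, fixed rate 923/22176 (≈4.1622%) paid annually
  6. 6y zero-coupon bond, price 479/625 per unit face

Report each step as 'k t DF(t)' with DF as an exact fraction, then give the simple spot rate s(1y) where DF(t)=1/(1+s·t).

1 1 603/625
2 2 1869/2000
3 3 8849/10000
4 4 2089/2500
5 5 4077/5000
6 6 479/625
s(1y) = (1/(603/625) − 1)/(1) = 22/603 ≈ 3.6484%

step 1 [1y] swap r/1=22/603: DF=(1 − 22/603·(0))/(1+22/603) = 603/625 ≈ 0.964800
step 2 [2y] swap r/1=655/18993: DF=(1 − 655/18993·(0.964800))/(1+655/18993) = 1869/2000 ≈ 0.934500
step 3 [3y] swap r/1=1151/27842: DF=(1 − 1151/27842·(0.964800+0.934500))/(1+1151/27842) = 8849/10000 ≈ 0.884900
step 4 [4y] bond c/1=27/400: DF=(2159873/2000000 − 27/400·(0.964800+0.934500+0.884900))/(1+27/400) = 2089/2500 ≈ 0.835600
step 5 [5y] swap r/1=923/22176: DF=(1 − 923/22176·(0.964800+0.934500+0.884900+0.835600))/(1+923/22176) = 4077/5000 ≈ 0.815400
step 6 [6y] zero: DF = P = 479/625 ≈ 0.766400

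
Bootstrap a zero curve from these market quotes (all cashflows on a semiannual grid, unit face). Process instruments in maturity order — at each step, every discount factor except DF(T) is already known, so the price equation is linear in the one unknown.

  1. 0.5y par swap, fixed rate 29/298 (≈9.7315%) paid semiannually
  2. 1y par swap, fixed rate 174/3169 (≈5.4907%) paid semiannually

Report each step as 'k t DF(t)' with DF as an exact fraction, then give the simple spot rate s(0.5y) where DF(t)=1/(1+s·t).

step 1 [0.5y] swap r/2=29/596: DF=(1 − 29/596·(0))/(1+29/596) = 596/625 ≈ 0.953600
step 2 [1y] swap r/2=87/3169: DF=(1 − 87/3169·(0.953600))/(1+87/3169) = 4739/5000 ≈ 0.947800

1 1/2 596/625
2 1 4739/5000
s(0.5y) = (1/(596/625) − 1)/(1/2) = 29/298 ≈ 9.7315%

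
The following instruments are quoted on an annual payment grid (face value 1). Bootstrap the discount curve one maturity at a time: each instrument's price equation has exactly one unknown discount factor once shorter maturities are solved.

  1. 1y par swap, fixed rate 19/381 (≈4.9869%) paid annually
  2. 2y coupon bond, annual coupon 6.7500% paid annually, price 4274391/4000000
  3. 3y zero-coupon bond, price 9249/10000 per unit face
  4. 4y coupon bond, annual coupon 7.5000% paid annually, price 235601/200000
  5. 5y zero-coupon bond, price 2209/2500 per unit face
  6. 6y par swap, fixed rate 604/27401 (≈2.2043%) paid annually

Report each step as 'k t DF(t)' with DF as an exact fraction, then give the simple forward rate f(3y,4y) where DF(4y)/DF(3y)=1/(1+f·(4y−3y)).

1 1 381/400
2 2 588/625
3 3 9249/10000
4 4 562/625
5 5 2209/2500
6 6 1099/1250
f(3y,4y) = ((9249/10000)/(562/625) − 1)/(1) = 257/8992 ≈ 2.8581%

step 1 [1y] swap r/1=19/381: DF=(1 − 19/381·(0))/(1+19/381) = 381/400 ≈ 0.952500
step 2 [2y] bond c/1=27/400: DF=(4274391/4000000 − 27/400·(0.952500))/(1+27/400) = 588/625 ≈ 0.940800
step 3 [3y] zero: DF = P = 9249/10000 ≈ 0.924900
step 4 [4y] bond c/1=3/40: DF=(235601/200000 − 3/40·(0.952500+0.940800+0.924900))/(1+3/40) = 562/625 ≈ 0.899200
step 5 [5y] zero: DF = P = 2209/2500 ≈ 0.883600
step 6 [6y] swap r/1=604/27401: DF=(1 − 604/27401·(0.952500+0.940800+0.924900+0.899200+0.883600))/(1+604/27401) = 1099/1250 ≈ 0.879200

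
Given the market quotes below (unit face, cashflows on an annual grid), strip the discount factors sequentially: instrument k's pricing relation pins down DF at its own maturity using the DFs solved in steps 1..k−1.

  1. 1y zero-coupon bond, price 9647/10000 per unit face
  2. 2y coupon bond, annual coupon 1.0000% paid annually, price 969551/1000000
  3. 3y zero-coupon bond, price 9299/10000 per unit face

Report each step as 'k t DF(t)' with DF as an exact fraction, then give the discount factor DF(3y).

1 1 9647/10000
2 2 594/625
3 3 9299/10000
DF(3y) = 9299/10000 ≈ 0.929900

step 1 [1y] zero: DF = P = 9647/10000 ≈ 0.964700
step 2 [2y] bond c/1=1/100: DF=(969551/1000000 − 1/100·(0.964700))/(1+1/100) = 594/625 ≈ 0.950400
step 3 [3y] zero: DF = P = 9299/10000 ≈ 0.929900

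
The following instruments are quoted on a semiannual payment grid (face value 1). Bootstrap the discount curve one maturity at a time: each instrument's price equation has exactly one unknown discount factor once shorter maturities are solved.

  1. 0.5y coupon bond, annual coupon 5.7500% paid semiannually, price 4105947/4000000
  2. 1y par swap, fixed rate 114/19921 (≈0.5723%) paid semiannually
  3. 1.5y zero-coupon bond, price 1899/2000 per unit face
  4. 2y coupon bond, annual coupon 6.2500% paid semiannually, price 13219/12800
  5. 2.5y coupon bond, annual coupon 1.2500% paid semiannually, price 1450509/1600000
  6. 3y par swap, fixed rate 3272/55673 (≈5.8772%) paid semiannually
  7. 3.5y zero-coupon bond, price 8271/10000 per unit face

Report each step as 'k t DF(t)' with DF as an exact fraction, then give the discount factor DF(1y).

step 1 [0.5y] bond c/2=23/800: DF=(4105947/4000000 − 23/800·(0))/(1+23/800) = 4989/5000 ≈ 0.997800
step 2 [1y] swap r/2=57/19921: DF=(1 − 57/19921·(0.997800))/(1+57/19921) = 9943/10000 ≈ 0.994300
step 3 [1.5y] zero: DF = P = 1899/2000 ≈ 0.949500
step 4 [2y] bond c/2=1/32: DF=(13219/12800 − 1/32·(0.997800+0.994300+0.949500))/(1+1/32) = 9123/10000 ≈ 0.912300
step 5 [2.5y] bond c/2=1/160: DF=(1450509/1600000 − 1/160·(0.997800+0.994300+0.949500+0.912300))/(1+1/160) = 877/1000 ≈ 0.877000
step 6 [3y] swap r/2=1636/55673: DF=(1 − 1636/55673·(0.997800+0.994300+0.949500+0.912300+0.877000))/(1+1636/55673) = 2091/2500 ≈ 0.836400
step 7 [3.5y] zero: DF = P = 8271/10000 ≈ 0.827100

1 1/2 4989/5000
2 1 9943/10000
3 3/2 1899/2000
4 2 9123/10000
5 5/2 877/1000
6 3 2091/2500
7 7/2 8271/10000
DF(1y) = 9943/10000 ≈ 0.994300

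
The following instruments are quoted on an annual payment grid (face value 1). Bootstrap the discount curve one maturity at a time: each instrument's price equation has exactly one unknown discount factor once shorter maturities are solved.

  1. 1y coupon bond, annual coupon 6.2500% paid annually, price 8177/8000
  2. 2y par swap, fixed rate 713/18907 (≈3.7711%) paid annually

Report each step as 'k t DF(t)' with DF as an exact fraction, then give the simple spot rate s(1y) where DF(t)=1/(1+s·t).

1 1 481/500
2 2 9287/10000
s(1y) = (1/(481/500) − 1)/(1) = 19/481 ≈ 3.9501%

step 1 [1y] bond c/1=1/16: DF=(8177/8000 − 1/16·(0))/(1+1/16) = 481/500 ≈ 0.962000
step 2 [2y] swap r/1=713/18907: DF=(1 − 713/18907·(0.962000))/(1+713/18907) = 9287/10000 ≈ 0.928700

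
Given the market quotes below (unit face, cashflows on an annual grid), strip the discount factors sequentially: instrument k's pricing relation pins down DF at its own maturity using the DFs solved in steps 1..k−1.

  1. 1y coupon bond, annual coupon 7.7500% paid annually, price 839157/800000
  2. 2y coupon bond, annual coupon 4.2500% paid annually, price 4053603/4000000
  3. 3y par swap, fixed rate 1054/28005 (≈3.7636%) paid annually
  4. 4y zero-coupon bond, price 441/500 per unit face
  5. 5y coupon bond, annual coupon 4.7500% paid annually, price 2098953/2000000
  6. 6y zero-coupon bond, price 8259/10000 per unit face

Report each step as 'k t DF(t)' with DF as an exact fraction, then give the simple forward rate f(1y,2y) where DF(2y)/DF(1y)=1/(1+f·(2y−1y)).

step 1 [1y] bond c/1=31/400: DF=(839157/800000 − 31/400·(0))/(1+31/400) = 1947/2000 ≈ 0.973500
step 2 [2y] bond c/1=17/400: DF=(4053603/4000000 − 17/400·(0.973500))/(1+17/400) = 2331/2500 ≈ 0.932400
step 3 [3y] swap r/1=1054/28005: DF=(1 − 1054/28005·(0.973500+0.932400))/(1+1054/28005) = 4473/5000 ≈ 0.894600
step 4 [4y] zero: DF = P = 441/500 ≈ 0.882000
step 5 [5y] bond c/1=19/400: DF=(2098953/2000000 − 19/400·(0.973500+0.932400+0.894600+0.882000))/(1+19/400) = 8349/10000 ≈ 0.834900
step 6 [6y] zero: DF = P = 8259/10000 ≈ 0.825900

1 1 1947/2000
2 2 2331/2500
3 3 4473/5000
4 4 441/500
5 5 8349/10000
6 6 8259/10000
f(1y,2y) = ((1947/2000)/(2331/2500) − 1)/(1) = 137/3108 ≈ 4.4080%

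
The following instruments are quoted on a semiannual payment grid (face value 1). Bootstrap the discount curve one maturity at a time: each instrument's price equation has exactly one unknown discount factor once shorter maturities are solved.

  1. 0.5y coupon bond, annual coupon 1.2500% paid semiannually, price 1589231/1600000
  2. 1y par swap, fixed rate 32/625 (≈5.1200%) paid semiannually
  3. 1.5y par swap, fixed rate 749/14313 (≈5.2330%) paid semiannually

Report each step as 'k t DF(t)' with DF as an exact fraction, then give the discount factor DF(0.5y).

1 1/2 9871/10000
2 1 594/625
3 3/2 9251/10000
DF(0.5y) = 9871/10000 ≈ 0.987100

step 1 [0.5y] bond c/2=1/160: DF=(1589231/1600000 − 1/160·(0))/(1+1/160) = 9871/10000 ≈ 0.987100
step 2 [1y] swap r/2=16/625: DF=(1 − 16/625·(0.987100))/(1+16/625) = 594/625 ≈ 0.950400
step 3 [1.5y] swap r/2=749/28626: DF=(1 − 749/28626·(0.987100+0.950400))/(1+749/28626) = 9251/10000 ≈ 0.925100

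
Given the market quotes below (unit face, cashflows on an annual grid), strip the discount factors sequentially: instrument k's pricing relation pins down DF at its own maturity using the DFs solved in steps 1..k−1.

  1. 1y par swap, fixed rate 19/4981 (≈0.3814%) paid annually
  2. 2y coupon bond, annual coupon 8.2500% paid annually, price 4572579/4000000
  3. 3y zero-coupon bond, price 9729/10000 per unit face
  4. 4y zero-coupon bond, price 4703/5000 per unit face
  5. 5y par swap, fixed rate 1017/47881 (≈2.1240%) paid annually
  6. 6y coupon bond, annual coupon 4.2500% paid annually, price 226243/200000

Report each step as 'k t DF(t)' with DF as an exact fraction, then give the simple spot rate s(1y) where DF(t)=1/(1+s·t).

1 1 4981/5000
2 2 9801/10000
3 3 9729/10000
4 4 4703/5000
5 5 8983/10000
6 6 8899/10000
s(1y) = (1/(4981/5000) − 1)/(1) = 19/4981 ≈ 0.3814%

step 1 [1y] swap r/1=19/4981: DF=(1 − 19/4981·(0))/(1+19/4981) = 4981/5000 ≈ 0.996200
step 2 [2y] bond c/1=33/400: DF=(4572579/4000000 − 33/400·(0.996200))/(1+33/400) = 9801/10000 ≈ 0.980100
step 3 [3y] zero: DF = P = 9729/10000 ≈ 0.972900
step 4 [4y] zero: DF = P = 4703/5000 ≈ 0.940600
step 5 [5y] swap r/1=1017/47881: DF=(1 − 1017/47881·(0.996200+0.980100+0.972900+0.940600))/(1+1017/47881) = 8983/10000 ≈ 0.898300
step 6 [6y] bond c/1=17/400: DF=(226243/200000 − 17/400·(0.996200+0.980100+0.972900+0.940600+0.898300))/(1+17/400) = 8899/10000 ≈ 0.889900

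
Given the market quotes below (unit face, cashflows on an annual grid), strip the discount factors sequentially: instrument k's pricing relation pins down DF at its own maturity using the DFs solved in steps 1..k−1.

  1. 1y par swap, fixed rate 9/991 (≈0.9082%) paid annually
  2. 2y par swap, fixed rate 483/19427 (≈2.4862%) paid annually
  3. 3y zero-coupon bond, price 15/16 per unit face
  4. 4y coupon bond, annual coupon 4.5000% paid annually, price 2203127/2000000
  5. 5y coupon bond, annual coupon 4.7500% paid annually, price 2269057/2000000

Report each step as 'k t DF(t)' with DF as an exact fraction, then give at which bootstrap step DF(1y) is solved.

step 1 [1y] swap r/1=9/991: DF=(1 − 9/991·(0))/(1+9/991) = 991/1000 ≈ 0.991000
step 2 [2y] swap r/1=483/19427: DF=(1 − 483/19427·(0.991000))/(1+483/19427) = 9517/10000 ≈ 0.951700
step 3 [3y] zero: DF = P = 15/16 ≈ 0.937500
step 4 [4y] bond c/1=9/200: DF=(2203127/2000000 − 9/200·(0.991000+0.951700+0.937500))/(1+9/200) = 9301/10000 ≈ 0.930100
step 5 [5y] bond c/1=19/400: DF=(2269057/2000000 − 19/400·(0.991000+0.951700+0.937500+0.930100))/(1+19/400) = 9103/10000 ≈ 0.910300

1 1 991/1000
2 2 9517/10000
3 3 15/16
4 4 9301/10000
5 5 9103/10000
DF(1y) is solved at step 1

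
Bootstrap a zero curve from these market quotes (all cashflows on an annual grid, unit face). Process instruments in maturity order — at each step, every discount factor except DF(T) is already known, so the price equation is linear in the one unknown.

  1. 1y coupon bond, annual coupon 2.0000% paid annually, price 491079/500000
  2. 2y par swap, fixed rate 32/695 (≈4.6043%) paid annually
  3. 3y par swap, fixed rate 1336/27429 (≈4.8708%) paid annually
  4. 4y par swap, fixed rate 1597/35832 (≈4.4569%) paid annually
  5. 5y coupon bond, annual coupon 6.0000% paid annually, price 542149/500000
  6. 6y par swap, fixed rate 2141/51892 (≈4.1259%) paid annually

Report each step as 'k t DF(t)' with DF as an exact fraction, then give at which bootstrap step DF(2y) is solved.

step 1 [1y] bond c/1=1/50: DF=(491079/500000 − 1/50·(0))/(1+1/50) = 9629/10000 ≈ 0.962900
step 2 [2y] swap r/1=32/695: DF=(1 − 32/695·(0.962900))/(1+32/695) = 571/625 ≈ 0.913600
step 3 [3y] swap r/1=1336/27429: DF=(1 − 1336/27429·(0.962900+0.913600))/(1+1336/27429) = 1083/1250 ≈ 0.866400
step 4 [4y] swap r/1=1597/35832: DF=(1 − 1597/35832·(0.962900+0.913600+0.866400))/(1+1597/35832) = 8403/10000 ≈ 0.840300
step 5 [5y] bond c/1=3/50: DF=(542149/500000 − 3/50·(0.962900+0.913600+0.866400+0.840300))/(1+3/50) = 8201/10000 ≈ 0.820100
step 6 [6y] swap r/1=2141/51892: DF=(1 − 2141/51892·(0.962900+0.913600+0.866400+0.840300+0.820100))/(1+2141/51892) = 7859/10000 ≈ 0.785900

1 1 9629/10000
2 2 571/625
3 3 1083/1250
4 4 8403/10000
5 5 8201/10000
6 6 7859/10000
DF(2y) is solved at step 2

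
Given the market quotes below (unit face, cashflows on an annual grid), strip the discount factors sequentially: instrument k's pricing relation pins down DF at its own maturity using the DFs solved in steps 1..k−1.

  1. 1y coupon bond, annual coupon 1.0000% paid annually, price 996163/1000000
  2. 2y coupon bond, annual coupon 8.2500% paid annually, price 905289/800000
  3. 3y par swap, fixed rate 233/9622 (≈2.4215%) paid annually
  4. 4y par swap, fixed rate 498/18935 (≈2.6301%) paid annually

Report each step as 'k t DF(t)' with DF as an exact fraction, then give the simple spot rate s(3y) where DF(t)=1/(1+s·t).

1 1 9863/10000
2 2 4851/5000
3 3 9301/10000
4 4 2251/2500
s(3y) = (1/(9301/10000) − 1)/(3) = 233/9301 ≈ 2.5051%

step 1 [1y] bond c/1=1/100: DF=(996163/1000000 − 1/100·(0))/(1+1/100) = 9863/10000 ≈ 0.986300
step 2 [2y] bond c/1=33/400: DF=(905289/800000 − 33/400·(0.986300))/(1+33/400) = 4851/5000 ≈ 0.970200
step 3 [3y] swap r/1=233/9622: DF=(1 − 233/9622·(0.986300+0.970200))/(1+233/9622) = 9301/10000 ≈ 0.930100
step 4 [4y] swap r/1=498/18935: DF=(1 − 498/18935·(0.986300+0.970200+0.930100))/(1+498/18935) = 2251/2500 ≈ 0.900400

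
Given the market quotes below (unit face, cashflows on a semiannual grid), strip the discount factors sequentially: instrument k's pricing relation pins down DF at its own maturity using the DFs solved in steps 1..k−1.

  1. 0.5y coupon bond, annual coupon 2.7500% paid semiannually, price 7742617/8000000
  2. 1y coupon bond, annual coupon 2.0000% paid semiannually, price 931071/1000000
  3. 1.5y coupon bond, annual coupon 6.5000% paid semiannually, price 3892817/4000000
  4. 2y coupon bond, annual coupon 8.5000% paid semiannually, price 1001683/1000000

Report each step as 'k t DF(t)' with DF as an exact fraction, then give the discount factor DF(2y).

step 1 [0.5y] bond c/2=11/800: DF=(7742617/8000000 − 11/800·(0))/(1+11/800) = 9547/10000 ≈ 0.954700
step 2 [1y] bond c/2=1/100: DF=(931071/1000000 − 1/100·(0.954700))/(1+1/100) = 2281/2500 ≈ 0.912400
step 3 [1.5y] bond c/2=13/400: DF=(3892817/4000000 − 13/400·(0.954700+0.912400))/(1+13/400) = 4419/5000 ≈ 0.883800
step 4 [2y] bond c/2=17/400: DF=(1001683/1000000 − 17/400·(0.954700+0.912400+0.883800))/(1+17/400) = 8487/10000 ≈ 0.848700

1 1/2 9547/10000
2 1 2281/2500
3 3/2 4419/5000
4 2 8487/10000
DF(2y) = 8487/10000 ≈ 0.848700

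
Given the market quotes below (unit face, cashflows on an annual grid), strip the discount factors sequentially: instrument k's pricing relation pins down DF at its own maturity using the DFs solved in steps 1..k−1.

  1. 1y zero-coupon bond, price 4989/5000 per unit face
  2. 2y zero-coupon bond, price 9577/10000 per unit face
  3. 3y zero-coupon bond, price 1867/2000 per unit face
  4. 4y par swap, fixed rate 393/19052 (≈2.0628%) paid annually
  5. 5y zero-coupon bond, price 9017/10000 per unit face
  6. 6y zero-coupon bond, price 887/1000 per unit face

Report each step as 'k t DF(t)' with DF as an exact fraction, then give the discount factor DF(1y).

1 1 4989/5000
2 2 9577/10000
3 3 1867/2000
4 4 4607/5000
5 5 9017/10000
6 6 887/1000
DF(1y) = 4989/5000 ≈ 0.997800

step 1 [1y] zero: DF = P = 4989/5000 ≈ 0.997800
step 2 [2y] zero: DF = P = 9577/10000 ≈ 0.957700
step 3 [3y] zero: DF = P = 1867/2000 ≈ 0.933500
step 4 [4y] swap r/1=393/19052: DF=(1 − 393/19052·(0.997800+0.957700+0.933500))/(1+393/19052) = 4607/5000 ≈ 0.921400
step 5 [5y] zero: DF = P = 9017/10000 ≈ 0.901700
step 6 [6y] zero: DF = P = 887/1000 ≈ 0.887000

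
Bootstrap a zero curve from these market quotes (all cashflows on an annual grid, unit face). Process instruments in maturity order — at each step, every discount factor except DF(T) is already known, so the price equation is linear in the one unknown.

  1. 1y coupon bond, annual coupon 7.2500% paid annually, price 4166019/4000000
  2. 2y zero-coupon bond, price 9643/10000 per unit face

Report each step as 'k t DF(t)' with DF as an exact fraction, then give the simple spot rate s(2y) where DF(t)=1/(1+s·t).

step 1 [1y] bond c/1=29/400: DF=(4166019/4000000 − 29/400·(0))/(1+29/400) = 9711/10000 ≈ 0.971100
step 2 [2y] zero: DF = P = 9643/10000 ≈ 0.964300

1 1 9711/10000
2 2 9643/10000
s(2y) = (1/(9643/10000) − 1)/(2) = 357/19286 ≈ 1.8511%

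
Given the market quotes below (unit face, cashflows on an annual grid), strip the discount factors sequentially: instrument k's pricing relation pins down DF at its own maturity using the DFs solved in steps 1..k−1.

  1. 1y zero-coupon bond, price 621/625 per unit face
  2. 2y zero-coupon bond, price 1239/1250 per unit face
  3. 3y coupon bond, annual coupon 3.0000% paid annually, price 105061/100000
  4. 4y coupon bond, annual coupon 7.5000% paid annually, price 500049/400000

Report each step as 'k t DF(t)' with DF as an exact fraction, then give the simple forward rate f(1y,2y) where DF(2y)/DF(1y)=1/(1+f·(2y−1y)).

step 1 [1y] zero: DF = P = 621/625 ≈ 0.993600
step 2 [2y] zero: DF = P = 1239/1250 ≈ 0.991200
step 3 [3y] bond c/1=3/100: DF=(105061/100000 − 3/100·(0.993600+0.991200))/(1+3/100) = 4811/5000 ≈ 0.962200
step 4 [4y] bond c/1=3/40: DF=(500049/400000 − 3/40·(0.993600+0.991200+0.962200))/(1+3/40) = 9573/10000 ≈ 0.957300

1 1 621/625
2 2 1239/1250
3 3 4811/5000
4 4 9573/10000
f(1y,2y) = ((621/625)/(1239/1250) − 1)/(1) = 1/413 ≈ 0.2421%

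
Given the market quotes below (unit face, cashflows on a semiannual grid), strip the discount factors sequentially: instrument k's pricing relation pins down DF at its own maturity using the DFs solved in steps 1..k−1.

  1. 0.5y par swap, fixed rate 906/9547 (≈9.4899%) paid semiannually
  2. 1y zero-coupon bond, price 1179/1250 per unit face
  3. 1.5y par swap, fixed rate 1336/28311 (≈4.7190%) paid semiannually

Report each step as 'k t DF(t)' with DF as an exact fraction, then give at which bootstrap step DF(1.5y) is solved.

step 1 [0.5y] swap r/2=453/9547: DF=(1 − 453/9547·(0))/(1+453/9547) = 9547/10000 ≈ 0.954700
step 2 [1y] zero: DF = P = 1179/1250 ≈ 0.943200
step 3 [1.5y] swap r/2=668/28311: DF=(1 − 668/28311·(0.954700+0.943200))/(1+668/28311) = 2333/2500 ≈ 0.933200

1 1/2 9547/10000
2 1 1179/1250
3 3/2 2333/2500
DF(1.5y) is solved at step 3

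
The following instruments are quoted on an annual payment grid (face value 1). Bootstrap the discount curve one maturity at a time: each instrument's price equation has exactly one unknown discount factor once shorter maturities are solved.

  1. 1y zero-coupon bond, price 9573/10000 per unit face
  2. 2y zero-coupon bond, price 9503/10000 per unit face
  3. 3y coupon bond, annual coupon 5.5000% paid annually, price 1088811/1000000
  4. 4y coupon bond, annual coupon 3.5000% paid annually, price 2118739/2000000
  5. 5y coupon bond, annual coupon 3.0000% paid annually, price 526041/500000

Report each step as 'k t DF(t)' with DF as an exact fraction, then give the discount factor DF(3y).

step 1 [1y] zero: DF = P = 9573/10000 ≈ 0.957300
step 2 [2y] zero: DF = P = 9503/10000 ≈ 0.950300
step 3 [3y] bond c/1=11/200: DF=(1088811/1000000 − 11/200·(0.957300+0.950300))/(1+11/200) = 4663/5000 ≈ 0.932600
step 4 [4y] bond c/1=7/200: DF=(2118739/2000000 − 7/200·(0.957300+0.950300+0.932600))/(1+7/200) = 371/400 ≈ 0.927500
step 5 [5y] bond c/1=3/100: DF=(526041/500000 − 3/100·(0.957300+0.950300+0.932600+0.927500))/(1+3/100) = 9117/10000 ≈ 0.911700

1 1 9573/10000
2 2 9503/10000
3 3 4663/5000
4 4 371/400
5 5 9117/10000
DF(3y) = 4663/5000 ≈ 0.932600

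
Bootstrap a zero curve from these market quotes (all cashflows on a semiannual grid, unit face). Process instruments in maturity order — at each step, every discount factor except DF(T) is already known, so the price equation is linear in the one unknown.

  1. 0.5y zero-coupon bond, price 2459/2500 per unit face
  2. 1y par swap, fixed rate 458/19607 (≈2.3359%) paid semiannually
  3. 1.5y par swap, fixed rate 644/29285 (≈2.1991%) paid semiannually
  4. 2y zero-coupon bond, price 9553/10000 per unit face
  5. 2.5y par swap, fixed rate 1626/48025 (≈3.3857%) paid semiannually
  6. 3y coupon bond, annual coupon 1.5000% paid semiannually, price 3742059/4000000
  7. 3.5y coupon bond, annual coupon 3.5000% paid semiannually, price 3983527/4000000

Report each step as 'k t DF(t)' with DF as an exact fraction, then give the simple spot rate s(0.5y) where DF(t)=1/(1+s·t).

step 1 [0.5y] zero: DF = P = 2459/2500 ≈ 0.983600
step 2 [1y] swap r/2=229/19607: DF=(1 − 229/19607·(0.983600))/(1+229/19607) = 9771/10000 ≈ 0.977100
step 3 [1.5y] swap r/2=322/29285: DF=(1 − 322/29285·(0.983600+0.977100))/(1+322/29285) = 4839/5000 ≈ 0.967800
step 4 [2y] zero: DF = P = 9553/10000 ≈ 0.955300
step 5 [2.5y] swap r/2=813/48025: DF=(1 − 813/48025·(0.983600+0.977100+0.967800+0.955300))/(1+813/48025) = 9187/10000 ≈ 0.918700
step 6 [3y] bond c/2=3/400: DF=(3742059/4000000 − 3/400·(0.983600+0.977100+0.967800+0.955300+0.918700))/(1+3/400) = 558/625 ≈ 0.892800
step 7 [3.5y] bond c/2=7/400: DF=(3983527/4000000 − 7/400·(0.983600+0.977100+0.967800+0.955300+0.918700+0.892800))/(1+7/400) = 1101/1250 ≈ 0.880800

1 1/2 2459/2500
2 1 9771/10000
3 3/2 4839/5000
4 2 9553/10000
5 5/2 9187/10000
6 3 558/625
7 7/2 1101/1250
s(0.5y) = (1/(2459/2500) − 1)/(1/2) = 82/2459 ≈ 3.3347%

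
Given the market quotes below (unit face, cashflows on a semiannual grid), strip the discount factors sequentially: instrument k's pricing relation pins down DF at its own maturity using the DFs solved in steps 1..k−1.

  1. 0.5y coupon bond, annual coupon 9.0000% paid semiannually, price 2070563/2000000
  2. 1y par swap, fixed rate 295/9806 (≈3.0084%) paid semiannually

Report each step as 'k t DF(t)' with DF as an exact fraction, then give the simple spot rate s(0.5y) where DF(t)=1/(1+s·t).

1 1/2 9907/10000
2 1 1941/2000
s(0.5y) = (1/(9907/10000) − 1)/(1/2) = 186/9907 ≈ 1.8775%

step 1 [0.5y] bond c/2=9/200: DF=(2070563/2000000 − 9/200·(0))/(1+9/200) = 9907/10000 ≈ 0.990700
step 2 [1y] swap r/2=295/19612: DF=(1 − 295/19612·(0.990700))/(1+295/19612) = 1941/2000 ≈ 0.970500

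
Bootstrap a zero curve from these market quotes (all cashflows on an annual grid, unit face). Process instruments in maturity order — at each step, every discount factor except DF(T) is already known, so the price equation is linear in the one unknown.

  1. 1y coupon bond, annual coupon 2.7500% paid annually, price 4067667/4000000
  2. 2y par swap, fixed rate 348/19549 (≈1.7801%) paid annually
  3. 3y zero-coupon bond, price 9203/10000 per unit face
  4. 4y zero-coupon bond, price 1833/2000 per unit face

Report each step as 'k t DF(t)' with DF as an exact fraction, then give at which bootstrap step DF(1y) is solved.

1 1 9897/10000
2 2 2413/2500
3 3 9203/10000
4 4 1833/2000
DF(1y) is solved at step 1

step 1 [1y] bond c/1=11/400: DF=(4067667/4000000 − 11/400·(0))/(1+11/400) = 9897/10000 ≈ 0.989700
step 2 [2y] swap r/1=348/19549: DF=(1 − 348/19549·(0.989700))/(1+348/19549) = 2413/2500 ≈ 0.965200
step 3 [3y] zero: DF = P = 9203/10000 ≈ 0.920300
step 4 [4y] zero: DF = P = 1833/2000 ≈ 0.916500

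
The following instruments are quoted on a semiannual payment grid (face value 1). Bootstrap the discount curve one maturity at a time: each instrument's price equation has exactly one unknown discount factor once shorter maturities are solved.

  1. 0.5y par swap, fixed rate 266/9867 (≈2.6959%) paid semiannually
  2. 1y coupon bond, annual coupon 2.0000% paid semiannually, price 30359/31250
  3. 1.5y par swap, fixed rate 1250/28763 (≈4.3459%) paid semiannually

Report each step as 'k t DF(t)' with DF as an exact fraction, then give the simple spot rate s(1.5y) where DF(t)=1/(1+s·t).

step 1 [0.5y] swap r/2=133/9867: DF=(1 − 133/9867·(0))/(1+133/9867) = 9867/10000 ≈ 0.986700
step 2 [1y] bond c/2=1/100: DF=(30359/31250 − 1/100·(0.986700))/(1+1/100) = 9521/10000 ≈ 0.952100
step 3 [1.5y] swap r/2=625/28763: DF=(1 − 625/28763·(0.986700+0.952100))/(1+625/28763) = 15/16 ≈ 0.937500

1 1/2 9867/10000
2 1 9521/10000
3 3/2 15/16
s(1.5y) = (1/(15/16) − 1)/(3/2) = 2/45 ≈ 4.4444%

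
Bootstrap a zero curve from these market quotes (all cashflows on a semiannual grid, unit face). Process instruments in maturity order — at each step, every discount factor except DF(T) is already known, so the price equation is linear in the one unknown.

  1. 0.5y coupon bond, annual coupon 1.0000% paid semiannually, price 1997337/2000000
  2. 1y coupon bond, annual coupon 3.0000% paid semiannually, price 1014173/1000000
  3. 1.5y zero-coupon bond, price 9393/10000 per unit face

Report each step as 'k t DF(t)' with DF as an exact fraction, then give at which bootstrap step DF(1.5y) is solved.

step 1 [0.5y] bond c/2=1/200: DF=(1997337/2000000 − 1/200·(0))/(1+1/200) = 9937/10000 ≈ 0.993700
step 2 [1y] bond c/2=3/200: DF=(1014173/1000000 − 3/200·(0.993700))/(1+3/200) = 1969/2000 ≈ 0.984500
step 3 [1.5y] zero: DF = P = 9393/10000 ≈ 0.939300

1 1/2 9937/10000
2 1 1969/2000
3 3/2 9393/10000
DF(1.5y) is solved at step 3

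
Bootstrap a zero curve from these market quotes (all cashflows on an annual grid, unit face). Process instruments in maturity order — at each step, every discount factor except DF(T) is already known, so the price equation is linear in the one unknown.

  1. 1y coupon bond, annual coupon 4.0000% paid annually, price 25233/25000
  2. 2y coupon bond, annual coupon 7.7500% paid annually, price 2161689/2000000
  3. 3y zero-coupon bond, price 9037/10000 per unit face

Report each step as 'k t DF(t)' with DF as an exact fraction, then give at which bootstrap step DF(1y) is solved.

step 1 [1y] bond c/1=1/25: DF=(25233/25000 − 1/25·(0))/(1+1/25) = 1941/2000 ≈ 0.970500
step 2 [2y] bond c/1=31/400: DF=(2161689/2000000 − 31/400·(0.970500))/(1+31/400) = 9333/10000 ≈ 0.933300
step 3 [3y] zero: DF = P = 9037/10000 ≈ 0.903700

1 1 1941/2000
2 2 9333/10000
3 3 9037/10000
DF(1y) is solved at step 1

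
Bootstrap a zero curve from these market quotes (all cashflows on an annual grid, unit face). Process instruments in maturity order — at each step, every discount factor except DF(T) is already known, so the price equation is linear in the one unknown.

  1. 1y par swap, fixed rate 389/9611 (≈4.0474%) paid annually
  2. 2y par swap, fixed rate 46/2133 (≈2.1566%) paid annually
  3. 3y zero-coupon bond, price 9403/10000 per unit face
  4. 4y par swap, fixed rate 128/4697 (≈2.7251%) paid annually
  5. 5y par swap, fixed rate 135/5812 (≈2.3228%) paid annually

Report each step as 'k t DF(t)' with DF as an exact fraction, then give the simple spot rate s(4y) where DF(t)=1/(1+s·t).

1 1 9611/10000
2 2 4793/5000
3 3 9403/10000
4 4 561/625
5 5 223/250
s(4y) = (1/(561/625) − 1)/(4) = 16/561 ≈ 2.8520%

step 1 [1y] swap r/1=389/9611: DF=(1 − 389/9611·(0))/(1+389/9611) = 9611/10000 ≈ 0.961100
step 2 [2y] swap r/1=46/2133: DF=(1 − 46/2133·(0.961100))/(1+46/2133) = 4793/5000 ≈ 0.958600
step 3 [3y] zero: DF = P = 9403/10000 ≈ 0.940300
step 4 [4y] swap r/1=128/4697: DF=(1 − 128/4697·(0.961100+0.958600+0.940300))/(1+128/4697) = 561/625 ≈ 0.897600
step 5 [5y] swap r/1=135/5812: DF=(1 − 135/5812·(0.961100+0.958600+0.940300+0.897600))/(1+135/5812) = 223/250 ≈ 0.892000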